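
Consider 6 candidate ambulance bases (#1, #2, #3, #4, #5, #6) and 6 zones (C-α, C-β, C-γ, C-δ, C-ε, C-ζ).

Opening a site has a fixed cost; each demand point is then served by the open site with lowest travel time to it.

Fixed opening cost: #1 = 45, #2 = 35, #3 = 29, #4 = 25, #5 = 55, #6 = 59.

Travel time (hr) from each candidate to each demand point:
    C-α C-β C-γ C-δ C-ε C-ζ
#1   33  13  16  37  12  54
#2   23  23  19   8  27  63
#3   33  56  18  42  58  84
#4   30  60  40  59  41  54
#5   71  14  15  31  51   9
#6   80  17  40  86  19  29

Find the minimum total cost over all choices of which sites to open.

186

Open {#2, #5}: assign each demand point to its cheapest open site.
  C-α→#2 23, C-β→#5 14, C-γ→#5 15, C-δ→#2 8, C-ε→#2 27, C-ζ→#5 9
  travel time 96, fixed 90 → total 186.
Compare {#2}: travel time 163 + fixed 35 = 198.
Compare {#1, #2}: travel time 126 + fixed 80 = 206.
Compare {#2, #6}: travel time 115 + fixed 94 = 209.
All other subsets cost ≥ 198. Minimum total cost: 186.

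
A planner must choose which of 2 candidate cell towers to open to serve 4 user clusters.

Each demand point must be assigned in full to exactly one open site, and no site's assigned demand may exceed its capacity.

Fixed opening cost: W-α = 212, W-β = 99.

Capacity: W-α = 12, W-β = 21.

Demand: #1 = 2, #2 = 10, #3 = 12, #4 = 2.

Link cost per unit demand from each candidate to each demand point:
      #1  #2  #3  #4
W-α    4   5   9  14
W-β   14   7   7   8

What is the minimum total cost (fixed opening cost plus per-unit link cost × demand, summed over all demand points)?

Open {W-α, W-β}; cheapest assignment that respects the capacities:
  W-α (cap 12, load 12): #1, #2 — cost 2×4 + 10×5 = 58
  W-β (cap 21, load 14): #3, #4 — cost 12×7 + 2×8 = 100
  Shipping 158, fixed 311 → total 469.
  Any other capacity-feasible assignment to {W-α, W-β} ships for at least 158.
Total demand is 26 and no other set of sites has combined capacity ≥ 26, so {W-α, W-β} is the only feasible choice of open sites. Minimum: 469.

469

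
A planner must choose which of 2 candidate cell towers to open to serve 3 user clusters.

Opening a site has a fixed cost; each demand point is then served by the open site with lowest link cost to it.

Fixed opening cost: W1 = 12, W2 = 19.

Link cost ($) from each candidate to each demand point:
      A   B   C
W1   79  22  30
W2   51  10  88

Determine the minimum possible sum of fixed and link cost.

122

Open {W1, W2}: assign each demand point to its cheapest open site.
  A→W2 51, B→W2 10, C→W1 30
  link cost 91, fixed 31 → total 122.
Compare {W1}: link cost 131 + fixed 12 = 143.
Compare {W2}: link cost 149 + fixed 19 = 168.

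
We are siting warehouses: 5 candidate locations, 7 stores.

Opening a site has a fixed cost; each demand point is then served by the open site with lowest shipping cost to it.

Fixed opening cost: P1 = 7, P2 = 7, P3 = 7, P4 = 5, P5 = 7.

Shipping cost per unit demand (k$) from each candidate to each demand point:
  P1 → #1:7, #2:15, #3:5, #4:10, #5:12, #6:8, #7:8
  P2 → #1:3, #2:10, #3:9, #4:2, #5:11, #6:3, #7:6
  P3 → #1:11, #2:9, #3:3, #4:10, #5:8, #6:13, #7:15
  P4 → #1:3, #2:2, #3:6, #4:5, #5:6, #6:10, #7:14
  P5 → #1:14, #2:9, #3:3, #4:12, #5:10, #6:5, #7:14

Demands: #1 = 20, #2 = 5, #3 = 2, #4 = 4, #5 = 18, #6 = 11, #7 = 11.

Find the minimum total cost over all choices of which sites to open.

Open {P2, P4}: assign each demand point to its cheapest open site.
  #1→P2 20×3=60, #2→P4 5×2=10, #3→P4 2×6=12, #4→P2 4×2=8, #5→P4 18×6=108, #6→P2 11×3=33, #7→P2 11×6=66
  shipping cost 297, fixed 12 → total 309.
Compare {P2, P3, P4}: shipping cost 291 + fixed 19 = 310.
Compare {P2, P4, P5}: shipping cost 291 + fixed 19 = 310.
Compare {P1, P2, P4}: shipping cost 295 + fixed 19 = 314.
All other subsets cost ≥ 310. Minimum total cost: 309.

309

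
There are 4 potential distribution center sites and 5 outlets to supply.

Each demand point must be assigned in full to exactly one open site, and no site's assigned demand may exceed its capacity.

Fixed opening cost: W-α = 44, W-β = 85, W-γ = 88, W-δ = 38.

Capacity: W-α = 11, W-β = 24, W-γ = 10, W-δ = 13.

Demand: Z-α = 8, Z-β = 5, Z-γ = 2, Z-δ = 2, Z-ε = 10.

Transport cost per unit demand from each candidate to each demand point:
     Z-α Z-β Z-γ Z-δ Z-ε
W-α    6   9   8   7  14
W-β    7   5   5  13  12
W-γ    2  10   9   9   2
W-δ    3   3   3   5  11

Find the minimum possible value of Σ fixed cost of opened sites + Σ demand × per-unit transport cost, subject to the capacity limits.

259

Open {W-α, W-γ, W-δ}; cheapest assignment that respects the capacities:
  W-α (cap 11, load 4): Z-γ, Z-δ — cost 2×8 + 2×7 = 30
  W-γ (cap 10, load 10): Z-ε — cost 10×2 = 20
  W-δ (cap 13, load 13): Z-α, Z-β — cost 8×3 + 5×3 = 39
  Shipping 89, fixed 170 → total 259.
  Any other capacity-feasible assignment to {W-α, W-γ, W-δ} ships for at least 89.
Compare {W-β, W-γ, W-δ}: its best feasible assignment gives total 296.
Compare {W-β, W-δ}: its best feasible assignment gives total 308.
Every other set of open sites that can feasibly serve all demand totals ≥ 296 even under its best assignment. Minimum: 259.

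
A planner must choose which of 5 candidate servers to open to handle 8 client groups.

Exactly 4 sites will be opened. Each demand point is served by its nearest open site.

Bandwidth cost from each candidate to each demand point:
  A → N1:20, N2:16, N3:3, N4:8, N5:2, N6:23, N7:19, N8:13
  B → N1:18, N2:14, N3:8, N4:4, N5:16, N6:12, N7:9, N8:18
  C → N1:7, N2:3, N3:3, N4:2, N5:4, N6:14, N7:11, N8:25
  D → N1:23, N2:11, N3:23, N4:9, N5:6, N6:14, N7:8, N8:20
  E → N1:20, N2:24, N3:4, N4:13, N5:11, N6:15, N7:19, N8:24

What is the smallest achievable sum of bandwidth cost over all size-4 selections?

50

Open {A, B, C, D}.
  N1→C 7, N2→C 3, N3→A 3, N4→C 2, N5→A 2, N6→B 12, N7→D 8, N8→A 13  ⇒ total 50.
Compare {A, B, C, E}: total 51.
Compare {A, C, D, E}: total 52.
No size-4 selection does better; minimum is 50.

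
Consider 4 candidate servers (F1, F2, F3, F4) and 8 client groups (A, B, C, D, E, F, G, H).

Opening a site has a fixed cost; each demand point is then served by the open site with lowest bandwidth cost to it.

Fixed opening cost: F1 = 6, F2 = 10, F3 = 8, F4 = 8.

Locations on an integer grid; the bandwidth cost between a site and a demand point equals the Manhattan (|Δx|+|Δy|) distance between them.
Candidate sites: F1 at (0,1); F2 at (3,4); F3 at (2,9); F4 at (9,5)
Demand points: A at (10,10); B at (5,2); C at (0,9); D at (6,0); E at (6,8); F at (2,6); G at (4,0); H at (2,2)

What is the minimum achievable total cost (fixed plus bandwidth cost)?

Open {F1, F3}: assign each demand point to its cheapest open site.
  A→F3 9, B→F1 6, C→F3 2, D→F1 7, E→F3 5, F→F3 3, G→F1 5, H→F1 3
  bandwidth cost 40, fixed 14 → total 54.
Compare {F2, F3}: bandwidth cost 38 + fixed 18 = 56.
Compare {F1, F3, F4}: bandwidth cost 37 + fixed 22 = 59.
Compare {F2}: bandwidth cost 50 + fixed 10 = 60.
All other subsets cost ≥ 56. Minimum total cost: 54.

54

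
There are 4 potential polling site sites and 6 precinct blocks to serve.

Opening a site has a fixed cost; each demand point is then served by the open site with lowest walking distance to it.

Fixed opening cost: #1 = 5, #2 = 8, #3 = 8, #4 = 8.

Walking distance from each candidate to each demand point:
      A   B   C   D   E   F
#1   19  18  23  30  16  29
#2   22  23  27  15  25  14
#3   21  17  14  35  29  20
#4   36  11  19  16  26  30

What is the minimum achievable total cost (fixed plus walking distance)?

Open {#1, #2, #4}: assign each demand point to its cheapest open site.
  A→#1 19, B→#4 11, C→#4 19, D→#2 15, E→#1 16, F→#2 14
  walking distance 94, fixed 21 → total 115.
Compare {#1, #2, #3}: walking distance 95 + fixed 21 = 116.
Compare {#1, #3, #4}: walking distance 96 + fixed 21 = 117.
Compare {#1, #2}: walking distance 105 + fixed 13 = 118.
All other subsets cost ≥ 116. Minimum total cost: 115.

115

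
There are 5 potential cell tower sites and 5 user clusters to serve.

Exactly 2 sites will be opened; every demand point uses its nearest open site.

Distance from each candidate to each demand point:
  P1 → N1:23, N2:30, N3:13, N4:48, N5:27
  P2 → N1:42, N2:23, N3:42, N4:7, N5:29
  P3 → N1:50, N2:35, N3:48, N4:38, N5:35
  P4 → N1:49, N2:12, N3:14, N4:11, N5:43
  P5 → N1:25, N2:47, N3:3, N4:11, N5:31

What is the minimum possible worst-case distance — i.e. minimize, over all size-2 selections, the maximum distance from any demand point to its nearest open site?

Open {P1, P2}.
  Farthest demand point is N5 at distance 27 (to P1); all others are ≤ 27.
With {P1, P4} the worst case is 27.
With {P2, P5} the worst case is 29.
No size-2 selection achieves below 27.

27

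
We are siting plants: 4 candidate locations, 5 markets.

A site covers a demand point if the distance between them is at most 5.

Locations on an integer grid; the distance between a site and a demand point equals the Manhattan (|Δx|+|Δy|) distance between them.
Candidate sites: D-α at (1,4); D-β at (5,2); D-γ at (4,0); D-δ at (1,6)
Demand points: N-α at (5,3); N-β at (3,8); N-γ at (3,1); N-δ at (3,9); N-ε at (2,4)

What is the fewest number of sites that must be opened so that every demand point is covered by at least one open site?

Coverage sets (demand points within 5 of each site):
  D-α: {N-α, N-γ, N-ε}
  D-β: {N-α, N-γ, N-ε}
  D-γ: {N-α, N-γ}
  D-δ: {N-β, N-δ, N-ε}
No single site covers all 5 demand points.
But {D-α, D-δ} covers everything, so the minimum is 2.

2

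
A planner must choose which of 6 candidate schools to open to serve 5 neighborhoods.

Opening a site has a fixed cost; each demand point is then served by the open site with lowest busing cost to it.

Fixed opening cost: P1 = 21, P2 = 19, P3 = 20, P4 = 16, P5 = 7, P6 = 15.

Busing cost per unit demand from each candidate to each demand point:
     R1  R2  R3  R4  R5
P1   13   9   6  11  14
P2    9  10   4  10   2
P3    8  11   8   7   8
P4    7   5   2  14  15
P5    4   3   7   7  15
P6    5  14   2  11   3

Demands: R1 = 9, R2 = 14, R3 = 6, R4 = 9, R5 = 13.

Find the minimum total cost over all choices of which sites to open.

Open {P5, P6}: assign each demand point to its cheapest open site.
  R1→P5 9×4=36, R2→P5 14×3=42, R3→P6 6×2=12, R4→P5 9×7=63, R5→P6 13×3=39
  busing cost 192, fixed 22 → total 214.
Compare {P2, P5}: busing cost 191 + fixed 26 = 217.
Compare {P2, P5, P6}: busing cost 179 + fixed 41 = 220.
Compare {P2, P4, P5}: busing cost 179 + fixed 42 = 221.
All other subsets cost ≥ 217. Minimum total cost: 214.

214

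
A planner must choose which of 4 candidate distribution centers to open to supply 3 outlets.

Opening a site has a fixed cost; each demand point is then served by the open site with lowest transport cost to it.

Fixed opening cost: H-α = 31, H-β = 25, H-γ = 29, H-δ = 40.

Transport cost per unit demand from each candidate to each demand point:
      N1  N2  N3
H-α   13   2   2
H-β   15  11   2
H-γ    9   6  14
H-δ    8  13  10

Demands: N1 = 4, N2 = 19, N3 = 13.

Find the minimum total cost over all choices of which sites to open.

Open {H-α}: assign each demand point to its cheapest open site.
  N1→H-α 4×13=52, N2→H-α 19×2=38, N3→H-α 13×2=26
  transport cost 116, fixed 31 → total 147.
Compare {H-α, H-γ}: transport cost 100 + fixed 60 = 160.
Compare {H-α, H-δ}: transport cost 96 + fixed 71 = 167.
Compare {H-α, H-β}: transport cost 116 + fixed 56 = 172.
All other subsets cost ≥ 160. Minimum total cost: 147.

147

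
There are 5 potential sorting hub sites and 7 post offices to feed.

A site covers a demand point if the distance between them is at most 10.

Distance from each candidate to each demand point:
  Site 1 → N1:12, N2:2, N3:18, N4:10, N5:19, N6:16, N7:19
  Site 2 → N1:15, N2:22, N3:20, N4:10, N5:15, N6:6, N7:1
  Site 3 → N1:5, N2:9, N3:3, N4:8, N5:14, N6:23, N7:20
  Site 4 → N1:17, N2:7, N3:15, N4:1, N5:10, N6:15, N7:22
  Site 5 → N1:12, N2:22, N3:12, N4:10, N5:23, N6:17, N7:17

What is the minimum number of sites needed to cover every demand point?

Coverage sets (demand points within 10 of each site):
  Site 1: {N2, N4}
  Site 2: {N4, N6, N7}
  Site 3: {N1, N2, N3, N4}
  Site 4: {N2, N4, N5}
  Site 5: {N4}
No 2 sites suffice: every size-2 union leaves at least one demand point uncovered.
But {Site 2, Site 3, Site 4} covers everything, so the minimum is 3.

3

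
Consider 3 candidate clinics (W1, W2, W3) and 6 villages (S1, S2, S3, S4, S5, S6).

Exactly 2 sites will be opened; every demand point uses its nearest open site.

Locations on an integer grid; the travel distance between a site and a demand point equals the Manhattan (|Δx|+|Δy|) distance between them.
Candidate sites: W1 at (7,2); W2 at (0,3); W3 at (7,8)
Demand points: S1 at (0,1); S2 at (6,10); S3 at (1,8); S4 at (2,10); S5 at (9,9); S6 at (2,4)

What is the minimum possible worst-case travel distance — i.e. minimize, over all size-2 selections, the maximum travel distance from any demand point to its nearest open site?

Open {W2, W3}.
  Farthest demand point is S4 at travel distance 7 (to W3); all others are ≤ 7.
With {W1, W3} the worst case is 8.
With {W1, W2} the worst case is 9.
No size-2 selection achieves below 7.

7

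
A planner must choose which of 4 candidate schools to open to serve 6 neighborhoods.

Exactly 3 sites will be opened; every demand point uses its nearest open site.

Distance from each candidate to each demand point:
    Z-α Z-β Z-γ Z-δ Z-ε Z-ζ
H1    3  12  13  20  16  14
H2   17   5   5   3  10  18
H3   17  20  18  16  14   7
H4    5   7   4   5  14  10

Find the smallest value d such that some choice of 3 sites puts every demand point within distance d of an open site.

10

Open {H1, H2, H3}.
  Farthest demand point is Z-ε at distance 10 (to H2); all others are ≤ 10.
With {H1, H2, H4} the worst case is 10.
With {H2, H3, H4} the worst case is 10.
No size-3 selection achieves below 10.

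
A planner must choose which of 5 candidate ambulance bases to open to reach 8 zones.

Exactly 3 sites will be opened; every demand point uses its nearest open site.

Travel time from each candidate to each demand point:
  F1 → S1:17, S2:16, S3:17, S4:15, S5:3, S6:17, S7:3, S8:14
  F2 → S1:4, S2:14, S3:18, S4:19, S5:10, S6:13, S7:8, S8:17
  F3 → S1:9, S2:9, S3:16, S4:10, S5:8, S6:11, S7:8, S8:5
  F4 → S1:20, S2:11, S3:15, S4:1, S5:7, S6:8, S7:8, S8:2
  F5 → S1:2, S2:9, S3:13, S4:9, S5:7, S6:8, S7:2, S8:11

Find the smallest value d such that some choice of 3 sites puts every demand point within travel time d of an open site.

13

Open {F1, F2, F5}.
  Farthest demand point is S3 at travel time 13 (to F5); all others are ≤ 13.
With {F1, F3, F5} the worst case is 13.
With {F1, F4, F5} the worst case is 13.
No size-3 selection achieves below 13.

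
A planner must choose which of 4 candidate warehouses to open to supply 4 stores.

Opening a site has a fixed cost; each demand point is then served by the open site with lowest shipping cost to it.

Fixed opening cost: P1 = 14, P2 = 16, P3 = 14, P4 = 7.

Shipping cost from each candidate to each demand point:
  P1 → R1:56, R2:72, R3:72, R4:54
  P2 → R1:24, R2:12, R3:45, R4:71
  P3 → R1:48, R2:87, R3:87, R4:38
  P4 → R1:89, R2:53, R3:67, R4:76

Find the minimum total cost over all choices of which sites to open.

Open {P2, P3}: assign each demand point to its cheapest open site.
  R1→P2 24, R2→P2 12, R3→P2 45, R4→P3 38
  shipping cost 119, fixed 30 → total 149.
Compare {P2, P3, P4}: shipping cost 119 + fixed 37 = 156.
Compare {P1, P2, P3}: shipping cost 119 + fixed 44 = 163.
Compare {P1, P2}: shipping cost 135 + fixed 30 = 165.
All other subsets cost ≥ 156. Minimum total cost: 149.

149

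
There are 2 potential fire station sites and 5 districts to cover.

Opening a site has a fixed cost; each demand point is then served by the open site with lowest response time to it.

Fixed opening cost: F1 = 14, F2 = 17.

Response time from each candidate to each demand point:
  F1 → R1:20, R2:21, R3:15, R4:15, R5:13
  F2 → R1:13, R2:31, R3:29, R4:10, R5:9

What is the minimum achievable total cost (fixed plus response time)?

Open {F1}: assign each demand point to its cheapest open site.
  R1→F1 20, R2→F1 21, R3→F1 15, R4→F1 15, R5→F1 13
  response time 84, fixed 14 → total 98.
Compare {F1, F2}: response time 68 + fixed 31 = 99.
Compare {F2}: response time 92 + fixed 17 = 109.

98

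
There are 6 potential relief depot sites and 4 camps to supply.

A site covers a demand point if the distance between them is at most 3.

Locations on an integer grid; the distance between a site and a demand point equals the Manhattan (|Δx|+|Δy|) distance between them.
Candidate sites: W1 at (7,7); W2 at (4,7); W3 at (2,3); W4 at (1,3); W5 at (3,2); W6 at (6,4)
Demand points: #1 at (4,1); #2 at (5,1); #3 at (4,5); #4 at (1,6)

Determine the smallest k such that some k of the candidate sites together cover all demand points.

Coverage sets (demand points within 3 of each site):
  W1: {}
  W2: {#3}
  W3: {}
  W4: {#4}
  W5: {#1, #2}
  W6: {#3}
No 2 sites suffice: every size-2 union leaves at least one demand point uncovered.
But {W2, W4, W5} covers everything, so the minimum is 3.

3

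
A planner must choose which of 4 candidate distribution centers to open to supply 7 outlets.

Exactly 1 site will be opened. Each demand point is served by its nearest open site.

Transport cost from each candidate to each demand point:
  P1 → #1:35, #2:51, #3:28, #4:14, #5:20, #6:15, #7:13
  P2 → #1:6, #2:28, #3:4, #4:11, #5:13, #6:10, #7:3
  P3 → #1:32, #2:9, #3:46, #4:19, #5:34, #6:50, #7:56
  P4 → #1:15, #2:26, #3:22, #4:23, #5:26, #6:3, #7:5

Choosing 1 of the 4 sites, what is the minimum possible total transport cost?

Open {P2}.
  #1→P2 6, #2→P2 28, #3→P2 4, #4→P2 11, #5→P2 13, #6→P2 10, #7→P2 3  ⇒ total 75.
Compare {P4}: total 120.
Compare {P1}: total 176.
No size-1 selection does better; minimum is 75.

75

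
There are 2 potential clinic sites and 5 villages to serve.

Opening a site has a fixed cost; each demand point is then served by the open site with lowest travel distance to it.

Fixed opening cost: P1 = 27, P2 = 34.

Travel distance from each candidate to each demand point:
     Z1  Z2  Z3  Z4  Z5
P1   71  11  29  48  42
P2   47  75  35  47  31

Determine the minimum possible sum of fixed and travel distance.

Open {P1, P2}: assign each demand point to its cheapest open site.
  Z1→P2 47, Z2→P1 11, Z3→P1 29, Z4→P2 47, Z5→P2 31
  travel distance 165, fixed 61 → total 226.
Compare {P1}: travel distance 201 + fixed 27 = 228.
Compare {P2}: travel distance 235 + fixed 34 = 269.

226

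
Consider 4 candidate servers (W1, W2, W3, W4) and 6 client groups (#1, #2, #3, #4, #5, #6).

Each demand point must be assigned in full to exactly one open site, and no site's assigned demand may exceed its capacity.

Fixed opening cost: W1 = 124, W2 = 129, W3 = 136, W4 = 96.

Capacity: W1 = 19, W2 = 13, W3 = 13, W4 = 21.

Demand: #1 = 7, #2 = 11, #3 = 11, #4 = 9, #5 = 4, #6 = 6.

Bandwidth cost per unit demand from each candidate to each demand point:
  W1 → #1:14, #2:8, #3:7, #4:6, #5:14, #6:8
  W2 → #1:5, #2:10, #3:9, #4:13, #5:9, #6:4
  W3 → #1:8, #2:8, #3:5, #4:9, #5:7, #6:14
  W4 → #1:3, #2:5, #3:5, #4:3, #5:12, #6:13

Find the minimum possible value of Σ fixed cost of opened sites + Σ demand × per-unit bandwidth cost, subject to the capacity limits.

Open {W1, W2, W4}; cheapest assignment that respects the capacities:
  W1 (cap 19, load 15): #3, #5 — cost 11×7 + 4×14 = 133
  W2 (cap 13, load 13): #1, #6 — cost 7×5 + 6×4 = 59
  W4 (cap 21, load 20): #2, #4 — cost 11×5 + 9×3 = 82
  Shipping 274, fixed 349 → total 623.
  Any other capacity-feasible assignment to {W1, W2, W4} ships for at least 274.
Compare {W1, W3, W4}: its best feasible assignment gives total 643.
Compare {W1, W2, W3, W4}: its best feasible assignment gives total 730.
Every other set of open sites that can feasibly serve all demand totals ≥ 643 even under its best assignment. Minimum: 623.

623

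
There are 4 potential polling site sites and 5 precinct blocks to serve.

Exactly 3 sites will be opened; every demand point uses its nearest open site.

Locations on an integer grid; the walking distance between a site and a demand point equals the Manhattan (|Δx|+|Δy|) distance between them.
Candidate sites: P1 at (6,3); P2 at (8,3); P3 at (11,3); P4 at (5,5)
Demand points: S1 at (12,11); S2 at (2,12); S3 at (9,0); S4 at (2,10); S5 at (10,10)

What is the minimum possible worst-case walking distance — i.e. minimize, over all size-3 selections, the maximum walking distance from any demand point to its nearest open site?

Open {P1, P3, P4}.
  Farthest demand point is S2 at walking distance 10 (to P4); all others are ≤ 10.
With {P2, P3, P4} the worst case is 10.
With {P1, P2, P4} the worst case is 12.
No size-3 selection achieves below 10.

10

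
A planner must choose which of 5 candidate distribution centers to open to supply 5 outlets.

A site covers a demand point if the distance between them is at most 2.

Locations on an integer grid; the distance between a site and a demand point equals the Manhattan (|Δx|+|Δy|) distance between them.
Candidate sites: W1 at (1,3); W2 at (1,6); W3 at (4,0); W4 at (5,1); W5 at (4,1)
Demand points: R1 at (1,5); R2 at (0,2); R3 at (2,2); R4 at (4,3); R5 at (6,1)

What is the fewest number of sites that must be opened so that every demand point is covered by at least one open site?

2

Coverage sets (demand points within 2 of each site):
  W1: {R1, R2, R3}
  W2: {R1}
  W3: {}
  W4: {R5}
  W5: {R4, R5}
No single site covers all 5 demand points.
But {W1, W5} covers everything, so the minimum is 2.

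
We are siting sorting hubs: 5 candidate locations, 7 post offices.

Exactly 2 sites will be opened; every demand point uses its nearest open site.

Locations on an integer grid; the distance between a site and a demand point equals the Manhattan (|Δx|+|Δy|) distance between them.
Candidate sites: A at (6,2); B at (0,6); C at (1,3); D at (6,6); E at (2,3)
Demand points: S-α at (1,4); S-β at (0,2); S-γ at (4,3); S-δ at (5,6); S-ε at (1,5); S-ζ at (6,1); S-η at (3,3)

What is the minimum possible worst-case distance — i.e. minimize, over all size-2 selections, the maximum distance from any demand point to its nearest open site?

Open {A, B}.
  Farthest demand point is S-δ at distance 5 (to A); all others are ≤ 5.
With {A, C} the worst case is 5.
With {A, E} the worst case is 5.
No size-2 selection achieves below 5.

5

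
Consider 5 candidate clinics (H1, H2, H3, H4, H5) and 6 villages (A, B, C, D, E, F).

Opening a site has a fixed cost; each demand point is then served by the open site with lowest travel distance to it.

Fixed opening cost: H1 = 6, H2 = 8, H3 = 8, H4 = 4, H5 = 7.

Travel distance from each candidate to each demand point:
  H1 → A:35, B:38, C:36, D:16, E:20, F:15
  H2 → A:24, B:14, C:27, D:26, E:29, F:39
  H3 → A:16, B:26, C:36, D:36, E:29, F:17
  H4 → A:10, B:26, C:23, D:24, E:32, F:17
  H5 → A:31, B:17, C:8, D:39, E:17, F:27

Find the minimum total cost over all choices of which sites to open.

Open {H1, H4, H5}: assign each demand point to its cheapest open site.
  A→H4 10, B→H5 17, C→H5 8, D→H1 16, E→H5 17, F→H1 15
  travel distance 83, fixed 17 → total 100.
Compare {H4, H5}: travel distance 93 + fixed 11 = 104.
Compare {H1, H2, H4, H5}: travel distance 80 + fixed 25 = 105.
Compare {H1, H3, H4, H5}: travel distance 83 + fixed 25 = 108.
All other subsets cost ≥ 104. Minimum total cost: 100.

100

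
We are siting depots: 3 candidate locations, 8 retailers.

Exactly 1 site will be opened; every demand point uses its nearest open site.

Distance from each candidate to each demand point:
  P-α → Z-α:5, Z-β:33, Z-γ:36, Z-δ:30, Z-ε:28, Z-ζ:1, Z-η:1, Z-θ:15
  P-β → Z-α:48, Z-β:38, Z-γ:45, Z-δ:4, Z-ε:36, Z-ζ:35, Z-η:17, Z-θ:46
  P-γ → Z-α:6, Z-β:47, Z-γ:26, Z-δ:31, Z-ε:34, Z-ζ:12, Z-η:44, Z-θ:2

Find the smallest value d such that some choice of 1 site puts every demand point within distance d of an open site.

Open {P-α}.
  Farthest demand point is Z-γ at distance 36 (to P-α); all others are ≤ 36.
With {P-γ} the worst case is 47.
With {P-β} the worst case is 48.
No size-1 selection achieves below 36.

36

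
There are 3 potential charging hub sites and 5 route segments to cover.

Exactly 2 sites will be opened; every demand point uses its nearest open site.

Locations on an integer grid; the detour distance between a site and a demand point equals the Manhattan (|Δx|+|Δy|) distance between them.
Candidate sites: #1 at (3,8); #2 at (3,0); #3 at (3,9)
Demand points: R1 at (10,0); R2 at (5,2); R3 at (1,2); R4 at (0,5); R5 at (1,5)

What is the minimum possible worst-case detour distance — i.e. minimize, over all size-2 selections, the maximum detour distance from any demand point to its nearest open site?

Open {#1, #2}.
  Farthest demand point is R1 at detour distance 7 (to #2); all others are ≤ 7.
With {#2, #3} the worst case is 7.
With {#1, #3} the worst case is 15.
No size-2 selection achieves below 7.

7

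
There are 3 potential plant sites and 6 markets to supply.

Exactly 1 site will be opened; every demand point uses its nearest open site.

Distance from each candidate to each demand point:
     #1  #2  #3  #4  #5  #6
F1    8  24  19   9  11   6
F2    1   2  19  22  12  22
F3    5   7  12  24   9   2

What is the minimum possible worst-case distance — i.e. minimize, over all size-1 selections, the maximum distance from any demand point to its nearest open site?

22

Open {F2}.
  Farthest demand point is #4 at distance 22 (to F2); all others are ≤ 22.
With {F1} the worst case is 24.
With {F3} the worst case is 24.
No size-1 selection achieves below 22.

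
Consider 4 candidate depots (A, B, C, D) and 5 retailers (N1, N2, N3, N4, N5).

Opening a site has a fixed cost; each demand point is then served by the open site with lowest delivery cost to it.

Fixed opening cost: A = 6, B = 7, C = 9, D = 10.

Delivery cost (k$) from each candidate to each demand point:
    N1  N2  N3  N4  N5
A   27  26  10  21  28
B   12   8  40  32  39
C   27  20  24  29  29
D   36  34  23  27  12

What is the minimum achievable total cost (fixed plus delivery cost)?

86

Open {A, B, D}: assign each demand point to its cheapest open site.
  N1→B 12, N2→B 8, N3→A 10, N4→A 21, N5→D 12
  delivery cost 63, fixed 23 → total 86.
Compare {A, B}: delivery cost 79 + fixed 13 = 92.
Compare {A, B, C, D}: delivery cost 63 + fixed 32 = 95.
Compare {B, D}: delivery cost 82 + fixed 17 = 99.
All other subsets cost ≥ 92. Minimum total cost: 86.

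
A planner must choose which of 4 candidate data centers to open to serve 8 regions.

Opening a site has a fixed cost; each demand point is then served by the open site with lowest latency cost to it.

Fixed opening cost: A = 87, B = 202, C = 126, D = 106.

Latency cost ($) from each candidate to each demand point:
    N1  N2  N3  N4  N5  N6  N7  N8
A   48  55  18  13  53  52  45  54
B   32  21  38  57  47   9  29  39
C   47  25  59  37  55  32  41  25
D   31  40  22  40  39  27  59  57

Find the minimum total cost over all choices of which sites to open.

Open {D}: assign each demand point to its cheapest open site.
  N1→D 31, N2→D 40, N3→D 22, N4→D 40, N5→D 39, N6→D 27, N7→D 59, N8→D 57
  latency cost 315, fixed 106 → total 421.
Compare {A}: latency cost 338 + fixed 87 = 425.
Compare {C}: latency cost 321 + fixed 126 = 447.
Compare {A, D}: latency cost 267 + fixed 193 = 460.
All other subsets cost ≥ 425. Minimum total cost: 421.

421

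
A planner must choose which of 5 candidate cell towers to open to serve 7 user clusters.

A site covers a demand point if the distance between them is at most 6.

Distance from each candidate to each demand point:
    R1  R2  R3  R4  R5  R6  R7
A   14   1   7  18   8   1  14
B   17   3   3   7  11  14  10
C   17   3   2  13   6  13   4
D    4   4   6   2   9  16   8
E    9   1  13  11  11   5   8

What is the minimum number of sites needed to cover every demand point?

3

Coverage sets (demand points within 6 of each site):
  A: {R2, R6}
  B: {R2, R3}
  C: {R2, R3, R5, R7}
  D: {R1, R2, R3, R4}
  E: {R2, R6}
No 2 sites suffice: every size-2 union leaves at least one demand point uncovered.
But {A, C, D} covers everything, so the minimum is 3.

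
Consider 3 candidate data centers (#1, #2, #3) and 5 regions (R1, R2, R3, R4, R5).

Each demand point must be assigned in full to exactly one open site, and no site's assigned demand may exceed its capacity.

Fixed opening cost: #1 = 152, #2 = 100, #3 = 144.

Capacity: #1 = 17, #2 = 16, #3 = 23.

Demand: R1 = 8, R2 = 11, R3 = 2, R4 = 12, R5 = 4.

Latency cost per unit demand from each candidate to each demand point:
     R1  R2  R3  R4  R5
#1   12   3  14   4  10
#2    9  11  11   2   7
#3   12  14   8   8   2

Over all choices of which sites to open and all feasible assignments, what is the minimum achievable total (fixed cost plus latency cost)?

548

Open {#2, #3}; cheapest assignment that respects the capacities:
  #2 (cap 16, load 14): R3, R4 — cost 2×11 + 12×2 = 46
  #3 (cap 23, load 23): R1, R2, R5 — cost 8×12 + 11×14 + 4×2 = 258
  Shipping 304, fixed 244 → total 548.
  Any other capacity-feasible assignment to {#2, #3} ships for at least 304.
Compare {#1, #2, #3}: its best feasible assignment gives total 573.
Compare {#1, #3}: its best feasible assignment gives total 577.
Every other set of open sites that can feasibly serve all demand totals ≥ 573 even under its best assignment. Minimum: 548.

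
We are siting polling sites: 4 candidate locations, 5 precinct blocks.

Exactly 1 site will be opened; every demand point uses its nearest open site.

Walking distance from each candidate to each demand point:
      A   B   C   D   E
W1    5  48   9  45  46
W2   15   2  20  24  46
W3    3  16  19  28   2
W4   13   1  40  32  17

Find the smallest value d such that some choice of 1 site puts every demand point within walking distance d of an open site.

Open {W3}.
  Farthest demand point is D at walking distance 28 (to W3); all others are ≤ 28.
With {W4} the worst case is 40.
With {W2} the worst case is 46.
No size-1 selection achieves below 28.

28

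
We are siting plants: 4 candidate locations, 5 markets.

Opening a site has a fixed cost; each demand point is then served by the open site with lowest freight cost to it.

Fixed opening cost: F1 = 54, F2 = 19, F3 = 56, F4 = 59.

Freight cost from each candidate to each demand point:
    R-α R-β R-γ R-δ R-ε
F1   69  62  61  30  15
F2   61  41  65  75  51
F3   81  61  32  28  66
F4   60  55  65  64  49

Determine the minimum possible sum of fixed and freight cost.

281

Open {F1, F2}: assign each demand point to its cheapest open site.
  R-α→F2 61, R-β→F2 41, R-γ→F1 61, R-δ→F1 30, R-ε→F1 15
  freight cost 208, fixed 73 → total 281.
Compare {F2, F3}: freight cost 213 + fixed 75 = 288.
Compare {F1}: freight cost 237 + fixed 54 = 291.
Compare {F1, F2, F3}: freight cost 177 + fixed 129 = 306.
All other subsets cost ≥ 288. Minimum total cost: 281.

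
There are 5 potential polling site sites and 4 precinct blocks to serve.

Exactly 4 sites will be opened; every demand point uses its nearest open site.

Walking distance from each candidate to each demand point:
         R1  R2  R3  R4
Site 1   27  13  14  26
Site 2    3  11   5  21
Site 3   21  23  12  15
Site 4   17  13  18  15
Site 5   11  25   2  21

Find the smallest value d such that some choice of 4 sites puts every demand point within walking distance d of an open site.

15

Open {Site 1, Site 2, Site 3, Site 4}.
  Farthest demand point is R4 at walking distance 15 (to Site 3); all others are ≤ 15.
With {Site 1, Site 2, Site 3, Site 5} the worst case is 15.
With {Site 1, Site 2, Site 4, Site 5} the worst case is 15.
No size-4 selection achieves below 15.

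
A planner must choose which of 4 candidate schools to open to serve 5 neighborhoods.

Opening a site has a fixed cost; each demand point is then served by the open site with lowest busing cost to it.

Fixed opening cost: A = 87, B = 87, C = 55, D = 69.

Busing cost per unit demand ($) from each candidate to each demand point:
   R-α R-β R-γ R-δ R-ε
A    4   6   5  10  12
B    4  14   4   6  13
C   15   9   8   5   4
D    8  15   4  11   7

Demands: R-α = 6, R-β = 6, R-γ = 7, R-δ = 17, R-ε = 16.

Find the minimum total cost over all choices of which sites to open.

386

Open {A, C}: assign each demand point to its cheapest open site.
  R-α→A 6×4=24, R-β→A 6×6=36, R-γ→A 7×5=35, R-δ→C 17×5=85, R-ε→C 16×4=64
  busing cost 244, fixed 142 → total 386.
Compare {B, C}: busing cost 255 + fixed 142 = 397.
Compare {C, D}: busing cost 279 + fixed 124 = 403.
Compare {C}: busing cost 349 + fixed 55 = 404.
All other subsets cost ≥ 397. Minimum total cost: 386.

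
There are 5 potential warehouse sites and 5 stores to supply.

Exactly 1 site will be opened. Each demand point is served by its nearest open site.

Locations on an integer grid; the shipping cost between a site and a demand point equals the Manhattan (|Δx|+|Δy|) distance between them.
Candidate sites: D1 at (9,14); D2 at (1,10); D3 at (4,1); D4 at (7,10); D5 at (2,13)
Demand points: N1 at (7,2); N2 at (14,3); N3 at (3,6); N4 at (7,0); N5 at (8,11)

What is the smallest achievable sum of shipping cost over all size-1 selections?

40

Open {D3}.
  N1→D3 4, N2→D3 12, N3→D3 6, N4→D3 4, N5→D3 14  ⇒ total 40.
Compare {D4}: total 42.
Compare {D1}: total 64.
No size-1 selection does better; minimum is 40.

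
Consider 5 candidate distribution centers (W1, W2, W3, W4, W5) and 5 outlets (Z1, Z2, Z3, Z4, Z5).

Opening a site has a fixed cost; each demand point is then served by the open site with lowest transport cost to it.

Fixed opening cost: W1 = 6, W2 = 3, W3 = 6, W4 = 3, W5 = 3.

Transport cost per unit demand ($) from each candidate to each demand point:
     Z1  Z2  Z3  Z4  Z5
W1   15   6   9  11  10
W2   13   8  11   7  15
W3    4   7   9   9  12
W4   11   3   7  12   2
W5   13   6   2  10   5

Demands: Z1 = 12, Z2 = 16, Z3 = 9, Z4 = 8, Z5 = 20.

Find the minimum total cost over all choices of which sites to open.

225

Open {W2, W3, W4, W5}: assign each demand point to its cheapest open site.
  Z1→W3 12×4=48, Z2→W4 16×3=48, Z3→W5 9×2=18, Z4→W2 8×7=56, Z5→W4 20×2=40
  transport cost 210, fixed 15 → total 225.
Compare {W1, W2, W3, W4, W5}: transport cost 210 + fixed 21 = 231.
Compare {W3, W4, W5}: transport cost 226 + fixed 12 = 238.
Compare {W1, W3, W4, W5}: transport cost 226 + fixed 18 = 244.
All other subsets cost ≥ 231. Minimum total cost: 225.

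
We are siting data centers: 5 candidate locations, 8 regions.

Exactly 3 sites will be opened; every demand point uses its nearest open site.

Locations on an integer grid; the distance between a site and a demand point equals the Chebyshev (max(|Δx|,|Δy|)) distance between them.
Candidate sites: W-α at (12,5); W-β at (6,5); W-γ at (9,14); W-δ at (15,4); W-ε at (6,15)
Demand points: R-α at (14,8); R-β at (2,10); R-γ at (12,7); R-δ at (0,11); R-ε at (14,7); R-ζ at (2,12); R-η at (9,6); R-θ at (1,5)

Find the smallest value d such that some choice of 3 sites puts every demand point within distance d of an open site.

6

Open {W-α, W-β, W-ε}.
  Farthest demand point is R-δ at distance 6 (to W-β); all others are ≤ 6.
With {W-β, W-δ, W-ε} the worst case is 6.
With {W-α, W-β, W-γ} the worst case is 7.
No size-3 selection achieves below 6.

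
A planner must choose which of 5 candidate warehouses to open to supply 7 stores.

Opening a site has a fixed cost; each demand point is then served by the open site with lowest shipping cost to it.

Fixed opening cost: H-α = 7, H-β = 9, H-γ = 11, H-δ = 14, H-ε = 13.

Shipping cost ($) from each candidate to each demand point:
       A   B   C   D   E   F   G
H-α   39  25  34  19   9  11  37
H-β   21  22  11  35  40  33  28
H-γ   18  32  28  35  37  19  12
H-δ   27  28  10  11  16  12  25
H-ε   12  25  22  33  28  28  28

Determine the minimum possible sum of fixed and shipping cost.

128

Open {H-α, H-γ, H-δ}: assign each demand point to its cheapest open site.
  A→H-γ 18, B→H-α 25, C→H-δ 10, D→H-δ 11, E→H-α 9, F→H-α 11, G→H-γ 12
  shipping cost 96, fixed 32 → total 128.
Compare {H-α, H-β, H-γ}: shipping cost 102 + fixed 27 = 129.
Compare {H-γ, H-δ}: shipping cost 107 + fixed 25 = 132.
Compare {H-α, H-β, H-γ, H-δ}: shipping cost 93 + fixed 41 = 134.
All other subsets cost ≥ 129. Minimum total cost: 128.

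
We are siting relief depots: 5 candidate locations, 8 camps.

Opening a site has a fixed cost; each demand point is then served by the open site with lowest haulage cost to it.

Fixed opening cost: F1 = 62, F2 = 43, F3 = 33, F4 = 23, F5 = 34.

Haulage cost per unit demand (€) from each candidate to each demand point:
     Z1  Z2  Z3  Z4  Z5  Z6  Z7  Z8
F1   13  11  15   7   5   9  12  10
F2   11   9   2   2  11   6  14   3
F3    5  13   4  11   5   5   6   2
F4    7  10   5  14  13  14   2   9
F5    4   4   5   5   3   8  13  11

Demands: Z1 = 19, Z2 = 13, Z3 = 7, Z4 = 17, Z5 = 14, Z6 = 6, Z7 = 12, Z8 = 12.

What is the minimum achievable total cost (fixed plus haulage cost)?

414

Open {F2, F4, F5}: assign each demand point to its cheapest open site.
  Z1→F5 19×4=76, Z2→F5 13×4=52, Z3→F2 7×2=14, Z4→F2 17×2=34, Z5→F5 14×3=42, Z6→F2 6×6=36, Z7→F4 12×2=24, Z8→F2 12×3=36
  haulage cost 314, fixed 100 → total 414.
Compare {F2, F3, F4, F5}: haulage cost 296 + fixed 133 = 429.
Compare {F3, F4, F5}: haulage cost 361 + fixed 90 = 451.
Compare {F2, F3, F5}: haulage cost 344 + fixed 110 = 454.
All other subsets cost ≥ 429. Minimum total cost: 414.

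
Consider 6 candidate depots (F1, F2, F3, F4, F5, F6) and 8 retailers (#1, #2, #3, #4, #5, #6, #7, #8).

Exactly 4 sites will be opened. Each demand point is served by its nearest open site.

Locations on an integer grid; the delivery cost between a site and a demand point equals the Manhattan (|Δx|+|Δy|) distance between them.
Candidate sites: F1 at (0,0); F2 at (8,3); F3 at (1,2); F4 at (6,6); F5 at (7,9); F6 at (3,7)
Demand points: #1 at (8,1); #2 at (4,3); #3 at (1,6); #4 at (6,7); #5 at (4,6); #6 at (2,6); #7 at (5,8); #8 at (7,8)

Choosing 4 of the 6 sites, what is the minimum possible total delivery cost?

18

Open {F2, F4, F5, F6}.
  #1→F2 2, #2→F2 4, #3→F6 3, #4→F4 1, #5→F4 2, #6→F6 2, #7→F4 3, #8→F5 1  ⇒ total 18.
Compare {F1, F2, F4, F6}: total 20.
Compare {F1, F2, F5, F6}: total 20.
No size-4 selection does better; minimum is 18.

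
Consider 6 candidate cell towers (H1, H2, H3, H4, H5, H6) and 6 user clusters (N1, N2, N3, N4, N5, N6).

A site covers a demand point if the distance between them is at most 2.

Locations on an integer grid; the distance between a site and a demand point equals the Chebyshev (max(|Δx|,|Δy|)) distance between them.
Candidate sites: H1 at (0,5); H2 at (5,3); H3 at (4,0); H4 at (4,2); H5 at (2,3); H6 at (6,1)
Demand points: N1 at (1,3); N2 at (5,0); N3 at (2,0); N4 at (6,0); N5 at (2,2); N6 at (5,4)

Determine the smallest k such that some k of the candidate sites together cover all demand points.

Coverage sets (demand points within 2 of each site):
  H1: {N1}
  H2: {N6}
  H3: {N2, N3, N4, N5}
  H4: {N2, N3, N4, N5, N6}
  H5: {N1, N5}
  H6: {N2, N4}
No single site covers all 6 demand points.
But {H1, H4} covers everything, so the minimum is 2.

2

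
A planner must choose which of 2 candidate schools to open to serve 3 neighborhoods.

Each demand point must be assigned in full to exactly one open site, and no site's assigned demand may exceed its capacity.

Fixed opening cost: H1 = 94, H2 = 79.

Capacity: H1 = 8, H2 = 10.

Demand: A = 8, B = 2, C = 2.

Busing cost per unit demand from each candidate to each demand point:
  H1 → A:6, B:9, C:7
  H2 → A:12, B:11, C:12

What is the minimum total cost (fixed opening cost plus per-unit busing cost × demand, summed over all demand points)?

Open {H1, H2}; cheapest assignment that respects the capacities:
  H1 (cap 8, load 8): A — cost 8×6 = 48
  H2 (cap 10, load 4): B, C — cost 2×11 + 2×12 = 46
  Shipping 94, fixed 173 → total 267.
  Any other capacity-feasible assignment to {H1, H2} ships for at least 94.
Total demand is 12 and no other set of sites has combined capacity ≥ 12, so {H1, H2} is the only feasible choice of open sites. Minimum: 267.

267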